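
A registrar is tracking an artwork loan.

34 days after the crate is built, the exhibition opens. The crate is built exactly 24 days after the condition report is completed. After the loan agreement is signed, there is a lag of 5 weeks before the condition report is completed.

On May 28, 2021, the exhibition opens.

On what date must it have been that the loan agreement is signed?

Feb 24, 2021

The exhibition opens: May 28, 2021.
The crate is built: May 28, 2021 − 34 days = Apr 24, 2021.
The condition report is completed: Apr 24, 2021 − 24 days = Mar 31, 2021.
The loan agreement is signed: Mar 31, 2021 − 5 weeks = Feb 24, 2021.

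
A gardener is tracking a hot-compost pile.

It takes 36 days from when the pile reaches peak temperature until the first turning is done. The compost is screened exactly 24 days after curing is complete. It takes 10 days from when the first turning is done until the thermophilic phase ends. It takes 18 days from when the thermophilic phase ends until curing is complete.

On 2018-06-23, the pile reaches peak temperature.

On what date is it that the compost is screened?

2018-09-19

The pile reaches peak temperature: Jun 23, 2018.
The first turning is done: Jun 23, 2018 + 36 days = Jul 29, 2018.
The thermophilic phase ends: Jul 29, 2018 + 10 days = Aug 8, 2018.
Curing is complete: Aug 8, 2018 + 18 days = Aug 26, 2018.
The compost is screened: Aug 26, 2018 + 24 days = Sep 19, 2018.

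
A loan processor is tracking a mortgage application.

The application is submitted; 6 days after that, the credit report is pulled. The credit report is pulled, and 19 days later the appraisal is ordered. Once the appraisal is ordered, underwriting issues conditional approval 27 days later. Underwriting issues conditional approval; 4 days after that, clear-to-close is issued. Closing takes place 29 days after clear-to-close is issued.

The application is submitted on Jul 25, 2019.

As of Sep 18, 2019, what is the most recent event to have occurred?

Underwriting issues conditional approval

The application is submitted: Jul 25, 2019.
The credit report is pulled: Jul 25, 2019 + 6 days = Jul 31, 2019.
The appraisal is ordered: Jul 31, 2019 + 19 days = Aug 19, 2019.
Underwriting issues conditional approval: Aug 19, 2019 + 27 days = Sep 15, 2019.
Clear-to-close is issued: Sep 15, 2019 + 4 days = Sep 19, 2019.
Closing takes place: Sep 19, 2019 + 29 days = Oct 18, 2019.
Sep 18, 2019 falls between when underwriting issues conditional approval (Sep 15, 2019) and when clear-to-close is issued (Sep 19, 2019).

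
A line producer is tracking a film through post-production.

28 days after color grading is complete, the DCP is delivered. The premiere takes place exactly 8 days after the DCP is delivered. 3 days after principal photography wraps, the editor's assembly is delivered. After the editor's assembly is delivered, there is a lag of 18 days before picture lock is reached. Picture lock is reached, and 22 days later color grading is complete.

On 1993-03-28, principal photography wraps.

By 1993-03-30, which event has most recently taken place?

Principal photography wraps: Mar 28, 1993.
The editor's assembly is delivered: Mar 28, 1993 + 3 days = Mar 31, 1993.
Picture lock is reached: Mar 31, 1993 + 18 days = Apr 18, 1993.
Color grading is complete: Apr 18, 1993 + 22 days = May 10, 1993.
The DCP is delivered: May 10, 1993 + 28 days = Jun 7, 1993.
The premiere takes place: Jun 7, 1993 + 8 days = Jun 15, 1993.
Mar 30, 1993 falls between when principal photography wraps (Mar 28, 1993) and when the editor's assembly is delivered (Mar 31, 1993).

Principal photography wraps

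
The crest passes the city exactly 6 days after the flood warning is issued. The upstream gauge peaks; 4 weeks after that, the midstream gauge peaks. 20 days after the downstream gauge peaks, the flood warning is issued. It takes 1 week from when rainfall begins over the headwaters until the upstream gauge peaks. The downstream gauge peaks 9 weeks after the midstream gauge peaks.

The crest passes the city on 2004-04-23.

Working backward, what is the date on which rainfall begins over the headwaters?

The crest passes the city: Apr 23, 2004.
The flood warning is issued: Apr 23, 2004 − 6 days = Apr 17, 2004.
The downstream gauge peaks: Apr 17, 2004 − 20 days = Mar 28, 2004.
The midstream gauge peaks: Mar 28, 2004 − 9 weeks = Jan 25, 2004.
The upstream gauge peaks: Jan 25, 2004 − 4 weeks = Dec 28, 2003.
Rainfall begins over the headwaters: Dec 28, 2003 − 1 week = Dec 21, 2003.

2003-12-21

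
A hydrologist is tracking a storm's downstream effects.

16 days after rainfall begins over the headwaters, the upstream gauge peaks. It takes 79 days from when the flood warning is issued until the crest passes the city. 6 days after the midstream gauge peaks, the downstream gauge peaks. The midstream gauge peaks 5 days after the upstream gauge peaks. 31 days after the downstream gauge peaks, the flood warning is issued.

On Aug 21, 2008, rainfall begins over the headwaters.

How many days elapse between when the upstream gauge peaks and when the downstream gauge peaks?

Causal path: the upstream gauge peaks → the midstream gauge peaks → the downstream gauge peaks.
Total delay along the path: 5 + 6 = 11 days.

11 days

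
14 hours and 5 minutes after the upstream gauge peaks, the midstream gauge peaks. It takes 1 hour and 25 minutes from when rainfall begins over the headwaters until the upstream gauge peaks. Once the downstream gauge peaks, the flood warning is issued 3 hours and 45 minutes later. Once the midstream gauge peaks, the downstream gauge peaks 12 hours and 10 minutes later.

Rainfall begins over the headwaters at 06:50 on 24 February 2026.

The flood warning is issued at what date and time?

14:15 on 25 February 2026

Rainfall begins over the headwaters: 06:50 Feb 24, 2026.
The upstream gauge peaks: 06:50 Feb 24, 2026 + 1h25m = 08:15 Feb 24, 2026.
The midstream gauge peaks: 08:15 Feb 24, 2026 + 14h05m = 22:20 Feb 24, 2026.
The downstream gauge peaks: 22:20 Feb 24, 2026 + 12h10m = 10:30 Feb 25, 2026.
The flood warning is issued: 10:30 Feb 25, 2026 + 3h45m = 14:15 Feb 25, 2026.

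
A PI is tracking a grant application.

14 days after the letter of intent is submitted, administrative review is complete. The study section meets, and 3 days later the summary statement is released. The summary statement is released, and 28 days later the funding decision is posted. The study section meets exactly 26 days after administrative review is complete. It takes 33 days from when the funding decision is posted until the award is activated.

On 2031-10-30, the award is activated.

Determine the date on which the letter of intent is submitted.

2031-07-18

The award is activated: Oct 30, 2031.
The funding decision is posted: Oct 30, 2031 − 33 days = Sep 27, 2031.
The summary statement is released: Sep 27, 2031 − 28 days = Aug 30, 2031.
The study section meets: Aug 30, 2031 − 3 days = Aug 27, 2031.
Administrative review is complete: Aug 27, 2031 − 26 days = Aug 1, 2031.
The letter of intent is submitted: Aug 1, 2031 − 14 days = Jul 18, 2031.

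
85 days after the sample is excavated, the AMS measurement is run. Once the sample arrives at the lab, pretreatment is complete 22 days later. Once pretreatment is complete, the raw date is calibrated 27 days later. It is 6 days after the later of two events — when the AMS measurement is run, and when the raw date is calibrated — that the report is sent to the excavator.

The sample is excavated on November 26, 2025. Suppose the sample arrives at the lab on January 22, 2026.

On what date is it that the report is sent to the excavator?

The sample is excavated: Nov 26, 2025.
The AMS measurement is run: Nov 26, 2025 + 85 days = Feb 19, 2026.
The sample arrives at the lab: Jan 22, 2026.
Pretreatment is complete: Jan 22, 2026 + 22 days = Feb 13, 2026.
The raw date is calibrated: Feb 13, 2026 + 27 days = Mar 12, 2026.
Both prerequisites met — the AMS measurement is run (Feb 19, 2026), the raw date is calibrated (Mar 12, 2026); the later is Mar 12, 2026.
The report is sent to the excavator: Mar 12, 2026 + 6 days = Mar 18, 2026.

March 18, 2026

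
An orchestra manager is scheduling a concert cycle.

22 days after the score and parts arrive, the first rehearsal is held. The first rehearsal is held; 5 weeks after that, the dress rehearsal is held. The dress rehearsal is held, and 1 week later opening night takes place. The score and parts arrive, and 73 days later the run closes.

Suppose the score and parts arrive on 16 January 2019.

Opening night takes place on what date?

The score and parts arrive: Jan 16, 2019.
The first rehearsal is held: Jan 16, 2019 + 22 days = Feb 7, 2019.
The dress rehearsal is held: Feb 7, 2019 + 5 weeks = Mar 14, 2019.
Opening night takes place: Mar 14, 2019 + 1 week = Mar 21, 2019.

21 March 2019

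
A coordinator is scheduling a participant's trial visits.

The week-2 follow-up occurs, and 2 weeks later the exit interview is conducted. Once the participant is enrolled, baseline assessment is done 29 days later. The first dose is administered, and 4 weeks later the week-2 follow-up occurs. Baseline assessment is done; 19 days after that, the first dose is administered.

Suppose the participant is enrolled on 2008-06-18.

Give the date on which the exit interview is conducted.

The participant is enrolled: Jun 18, 2008.
Baseline assessment is done: Jun 18, 2008 + 29 days = Jul 17, 2008.
The first dose is administered: Jul 17, 2008 + 19 days = Aug 5, 2008.
The week-2 follow-up occurs: Aug 5, 2008 + 4 weeks = Sep 2, 2008.
The exit interview is conducted: Sep 2, 2008 + 2 weeks = Sep 16, 2008.

2008-09-16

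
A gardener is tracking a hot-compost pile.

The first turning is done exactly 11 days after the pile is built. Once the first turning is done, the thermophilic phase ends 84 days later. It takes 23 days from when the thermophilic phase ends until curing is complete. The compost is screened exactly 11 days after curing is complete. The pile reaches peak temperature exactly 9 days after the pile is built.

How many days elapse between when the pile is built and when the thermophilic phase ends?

Causal path: the pile is built → the first turning is done → the thermophilic phase ends.
Total delay along the path: 11 + 84 = 95 days.

95 days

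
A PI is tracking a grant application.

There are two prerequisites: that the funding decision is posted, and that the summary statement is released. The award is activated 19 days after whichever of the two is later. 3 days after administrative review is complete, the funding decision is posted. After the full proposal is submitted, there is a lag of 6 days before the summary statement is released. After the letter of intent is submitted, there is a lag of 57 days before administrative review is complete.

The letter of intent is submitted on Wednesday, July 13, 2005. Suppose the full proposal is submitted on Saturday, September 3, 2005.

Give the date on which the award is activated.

The letter of intent is submitted: Jul 13, 2005.
Administrative review is complete: Jul 13, 2005 + 57 days = Sep 8, 2005.
The funding decision is posted: Sep 8, 2005 + 3 days = Sep 11, 2005.
The full proposal is submitted: Sep 3, 2005.
The summary statement is released: Sep 3, 2005 + 6 days = Sep 9, 2005.
Both prerequisites met — the funding decision is posted (Sep 11, 2005), the summary statement is released (Sep 9, 2005); the later is Sep 11, 2005.
The award is activated: Sep 11, 2005 + 19 days = Sep 30, 2005.

Friday, September 30, 2005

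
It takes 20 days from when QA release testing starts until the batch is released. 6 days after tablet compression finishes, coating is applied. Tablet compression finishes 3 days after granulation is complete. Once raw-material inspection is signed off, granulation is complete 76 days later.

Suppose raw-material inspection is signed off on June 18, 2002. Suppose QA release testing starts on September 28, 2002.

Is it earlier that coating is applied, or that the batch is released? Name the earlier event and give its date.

Raw-material inspection is signed off: Jun 18, 2002.
Granulation is complete: Jun 18, 2002 + 76 days = Sep 2, 2002.
Tablet compression finishes: Sep 2, 2002 + 3 days = Sep 5, 2002.
Coating is applied: Sep 5, 2002 + 6 days = Sep 11, 2002.
QA release testing starts: Sep 28, 2002.
The batch is released: Sep 28, 2002 + 20 days = Oct 18, 2002.
Comparing: coating is applied on Sep 11, 2002 vs the batch is released on Oct 18, 2002. Earlier: coating is applied.

Coating is applied — September 11, 2002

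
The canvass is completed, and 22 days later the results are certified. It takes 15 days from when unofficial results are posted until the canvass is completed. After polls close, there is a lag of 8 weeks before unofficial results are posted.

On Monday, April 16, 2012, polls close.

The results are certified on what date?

Polls close: Apr 16, 2012.
Unofficial results are posted: Apr 16, 2012 + 8 weeks = Jun 11, 2012.
The canvass is completed: Jun 11, 2012 + 15 days = Jun 26, 2012.
The results are certified: Jun 26, 2012 + 22 days = Jul 18, 2012.

Wednesday, July 18, 2012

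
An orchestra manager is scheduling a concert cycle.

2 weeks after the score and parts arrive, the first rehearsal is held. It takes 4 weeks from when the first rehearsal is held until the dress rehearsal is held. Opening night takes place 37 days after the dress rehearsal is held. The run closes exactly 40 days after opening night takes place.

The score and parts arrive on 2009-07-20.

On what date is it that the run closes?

The score and parts arrive: Jul 20, 2009.
The first rehearsal is held: Jul 20, 2009 + 2 weeks = Aug 3, 2009.
The dress rehearsal is held: Aug 3, 2009 + 4 weeks = Aug 31, 2009.
Opening night takes place: Aug 31, 2009 + 37 days = Oct 7, 2009.
The run closes: Oct 7, 2009 + 40 days = Nov 16, 2009.

2009-11-16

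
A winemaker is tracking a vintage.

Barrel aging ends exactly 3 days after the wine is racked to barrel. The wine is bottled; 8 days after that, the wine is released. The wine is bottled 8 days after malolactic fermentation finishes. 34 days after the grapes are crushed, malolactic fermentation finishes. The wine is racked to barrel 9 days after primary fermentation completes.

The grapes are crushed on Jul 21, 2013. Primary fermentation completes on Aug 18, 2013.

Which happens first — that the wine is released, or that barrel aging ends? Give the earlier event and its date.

The grapes are crushed: Jul 21, 2013.
Malolactic fermentation finishes: Jul 21, 2013 + 34 days = Aug 24, 2013.
The wine is bottled: Aug 24, 2013 + 8 days = Sep 1, 2013.
The wine is released: Sep 1, 2013 + 8 days = Sep 9, 2013.
Primary fermentation completes: Aug 18, 2013.
The wine is racked to barrel: Aug 18, 2013 + 9 days = Aug 27, 2013.
Barrel aging ends: Aug 27, 2013 + 3 days = Aug 30, 2013.
Comparing: the wine is released on Sep 9, 2013 vs barrel aging ends on Aug 30, 2013. Earlier: barrel aging ends.

Barrel aging ends — Aug 30, 2013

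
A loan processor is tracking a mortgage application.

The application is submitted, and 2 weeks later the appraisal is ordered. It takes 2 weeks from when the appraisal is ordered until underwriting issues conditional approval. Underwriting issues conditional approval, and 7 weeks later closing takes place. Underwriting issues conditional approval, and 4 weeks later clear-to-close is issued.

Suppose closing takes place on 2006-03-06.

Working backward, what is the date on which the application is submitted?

Closing takes place: Mar 6, 2006.
Underwriting issues conditional approval: Mar 6, 2006 − 7 weeks = Jan 16, 2006.
The appraisal is ordered: Jan 16, 2006 − 2 weeks = Jan 2, 2006.
The application is submitted: Jan 2, 2006 − 2 weeks = Dec 19, 2005.

2005-12-19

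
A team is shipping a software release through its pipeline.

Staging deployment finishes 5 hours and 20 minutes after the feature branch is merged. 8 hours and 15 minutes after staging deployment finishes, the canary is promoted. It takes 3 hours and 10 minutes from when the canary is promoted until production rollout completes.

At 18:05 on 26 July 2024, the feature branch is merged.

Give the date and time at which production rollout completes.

10:50 on 27 July 2024

The feature branch is merged: 18:05 Jul 26, 2024.
Staging deployment finishes: 18:05 Jul 26, 2024 + 5h20m = 23:25 Jul 26, 2024.
The canary is promoted: 23:25 Jul 26, 2024 + 8h15m = 07:40 Jul 27, 2024.
Production rollout completes: 07:40 Jul 27, 2024 + 3h10m = 10:50 Jul 27, 2024.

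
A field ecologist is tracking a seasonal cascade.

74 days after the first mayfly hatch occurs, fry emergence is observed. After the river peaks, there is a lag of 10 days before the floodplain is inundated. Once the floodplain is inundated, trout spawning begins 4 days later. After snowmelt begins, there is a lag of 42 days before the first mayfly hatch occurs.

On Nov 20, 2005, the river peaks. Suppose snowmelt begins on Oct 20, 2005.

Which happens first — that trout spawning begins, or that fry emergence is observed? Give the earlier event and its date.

Trout spawning begins — Dec 4, 2005

The river peaks: Nov 20, 2005.
The floodplain is inundated: Nov 20, 2005 + 10 days = Nov 30, 2005.
Trout spawning begins: Nov 30, 2005 + 4 days = Dec 4, 2005.
Snowmelt begins: Oct 20, 2005.
The first mayfly hatch occurs: Oct 20, 2005 + 42 days = Dec 1, 2005.
Fry emergence is observed: Dec 1, 2005 + 74 days = Feb 13, 2006.
Comparing: trout spawning begins on Dec 4, 2005 vs fry emergence is observed on Feb 13, 2006. Earlier: trout spawning begins.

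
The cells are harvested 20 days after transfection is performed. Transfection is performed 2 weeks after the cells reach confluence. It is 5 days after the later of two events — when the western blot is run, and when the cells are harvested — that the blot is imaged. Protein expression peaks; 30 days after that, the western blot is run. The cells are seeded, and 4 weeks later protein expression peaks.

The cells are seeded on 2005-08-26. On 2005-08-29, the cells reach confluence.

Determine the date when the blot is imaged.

2005-10-28

The cells are seeded: Aug 26, 2005.
Protein expression peaks: Aug 26, 2005 + 4 weeks = Sep 23, 2005.
The western blot is run: Sep 23, 2005 + 30 days = Oct 23, 2005.
The cells reach confluence: Aug 29, 2005.
Transfection is performed: Aug 29, 2005 + 2 weeks = Sep 12, 2005.
The cells are harvested: Sep 12, 2005 + 20 days = Oct 2, 2005.
Both prerequisites met — the western blot is run (Oct 23, 2005), the cells are harvested (Oct 2, 2005); the later is Oct 23, 2005.
The blot is imaged: Oct 23, 2005 + 5 days = Oct 28, 2005.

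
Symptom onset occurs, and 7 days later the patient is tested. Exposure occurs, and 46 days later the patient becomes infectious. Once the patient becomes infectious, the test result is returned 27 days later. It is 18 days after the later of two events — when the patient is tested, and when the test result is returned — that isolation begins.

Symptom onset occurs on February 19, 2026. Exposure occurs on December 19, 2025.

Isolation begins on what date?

March 20, 2026

Symptom onset occurs: Feb 19, 2026.
The patient is tested: Feb 19, 2026 + 7 days = Feb 26, 2026.
Exposure occurs: Dec 19, 2025.
The patient becomes infectious: Dec 19, 2025 + 46 days = Feb 3, 2026.
The test result is returned: Feb 3, 2026 + 27 days = Mar 2, 2026.
Both prerequisites met — the patient is tested (Feb 26, 2026), the test result is returned (Mar 2, 2026); the later is Mar 2, 2026.
Isolation begins: Mar 2, 2026 + 18 days = Mar 20, 2026.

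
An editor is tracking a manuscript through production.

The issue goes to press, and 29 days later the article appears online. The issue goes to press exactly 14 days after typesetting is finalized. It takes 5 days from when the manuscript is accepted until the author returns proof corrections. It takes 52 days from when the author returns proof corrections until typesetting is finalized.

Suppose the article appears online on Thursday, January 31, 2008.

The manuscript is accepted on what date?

The article appears online: Jan 31, 2008.
The issue goes to press: Jan 31, 2008 − 29 days = Jan 2, 2008.
Typesetting is finalized: Jan 2, 2008 − 14 days = Dec 19, 2007.
The author returns proof corrections: Dec 19, 2007 − 52 days = Oct 28, 2007.
The manuscript is accepted: Oct 28, 2007 − 5 days = Oct 23, 2007.

Tuesday, October 23, 2007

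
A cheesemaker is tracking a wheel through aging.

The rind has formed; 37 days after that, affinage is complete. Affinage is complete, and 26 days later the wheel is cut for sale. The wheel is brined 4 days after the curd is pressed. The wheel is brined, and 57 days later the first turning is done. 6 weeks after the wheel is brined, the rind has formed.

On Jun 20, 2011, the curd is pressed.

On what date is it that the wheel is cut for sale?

Oct 7, 2011

The curd is pressed: Jun 20, 2011.
The wheel is brined: Jun 20, 2011 + 4 days = Jun 24, 2011.
The rind has formed: Jun 24, 2011 + 6 weeks = Aug 5, 2011.
Affinage is complete: Aug 5, 2011 + 37 days = Sep 11, 2011.
The wheel is cut for sale: Sep 11, 2011 + 26 days = Oct 7, 2011.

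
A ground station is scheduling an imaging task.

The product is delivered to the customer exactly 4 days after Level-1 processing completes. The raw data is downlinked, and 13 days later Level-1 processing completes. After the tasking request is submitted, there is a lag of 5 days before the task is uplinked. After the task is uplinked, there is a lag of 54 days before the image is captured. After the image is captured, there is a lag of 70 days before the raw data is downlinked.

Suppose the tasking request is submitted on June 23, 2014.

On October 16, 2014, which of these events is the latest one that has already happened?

The image is captured

The tasking request is submitted: Jun 23, 2014.
The task is uplinked: Jun 23, 2014 + 5 days = Jun 28, 2014.
The image is captured: Jun 28, 2014 + 54 days = Aug 21, 2014.
The raw data is downlinked: Aug 21, 2014 + 70 days = Oct 30, 2014.
Level-1 processing completes: Oct 30, 2014 + 13 days = Nov 12, 2014.
The product is delivered to the customer: Nov 12, 2014 + 4 days = Nov 16, 2014.
Oct 16, 2014 falls between when the image is captured (Aug 21, 2014) and when the raw data is downlinked (Oct 30, 2014).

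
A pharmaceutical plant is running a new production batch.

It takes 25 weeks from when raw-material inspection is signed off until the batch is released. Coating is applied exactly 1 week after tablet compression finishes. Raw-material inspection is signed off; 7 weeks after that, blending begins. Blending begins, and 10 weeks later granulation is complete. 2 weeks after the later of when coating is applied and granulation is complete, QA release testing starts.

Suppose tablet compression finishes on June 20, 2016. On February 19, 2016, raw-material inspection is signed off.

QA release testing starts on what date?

Tablet compression finishes: Jun 20, 2016.
Coating is applied: Jun 20, 2016 + 1 week = Jun 27, 2016.
Raw-material inspection is signed off: Feb 19, 2016.
Blending begins: Feb 19, 2016 + 7 weeks = Apr 8, 2016.
Granulation is complete: Apr 8, 2016 + 10 weeks = Jun 17, 2016.
Both prerequisites met — coating is applied (Jun 27, 2016), granulation is complete (Jun 17, 2016); the later is Jun 27, 2016.
QA release testing starts: Jun 27, 2016 + 2 weeks = Jul 11, 2016.

July 11, 2016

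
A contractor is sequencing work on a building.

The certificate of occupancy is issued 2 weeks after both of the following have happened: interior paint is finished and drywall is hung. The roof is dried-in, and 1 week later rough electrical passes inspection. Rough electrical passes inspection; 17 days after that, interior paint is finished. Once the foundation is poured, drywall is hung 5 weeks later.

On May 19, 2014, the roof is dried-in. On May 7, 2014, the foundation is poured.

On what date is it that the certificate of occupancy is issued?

The roof is dried-in: May 19, 2014.
Rough electrical passes inspection: May 19, 2014 + 1 week = May 26, 2014.
Interior paint is finished: May 26, 2014 + 17 days = Jun 12, 2014.
The foundation is poured: May 7, 2014.
Drywall is hung: May 7, 2014 + 5 weeks = Jun 11, 2014.
Both prerequisites met — interior paint is finished (Jun 12, 2014), drywall is hung (Jun 11, 2014); the later is Jun 12, 2014.
The certificate of occupancy is issued: Jun 12, 2014 + 2 weeks = Jun 26, 2014.

June 26, 2014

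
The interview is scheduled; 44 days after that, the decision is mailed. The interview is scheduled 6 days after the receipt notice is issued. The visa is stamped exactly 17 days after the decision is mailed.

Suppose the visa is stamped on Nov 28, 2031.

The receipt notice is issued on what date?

The visa is stamped: Nov 28, 2031.
The decision is mailed: Nov 28, 2031 − 17 days = Nov 11, 2031.
The interview is scheduled: Nov 11, 2031 − 44 days = Sep 28, 2031.
The receipt notice is issued: Sep 28, 2031 − 6 days = Sep 22, 2031.

Sep 22, 2031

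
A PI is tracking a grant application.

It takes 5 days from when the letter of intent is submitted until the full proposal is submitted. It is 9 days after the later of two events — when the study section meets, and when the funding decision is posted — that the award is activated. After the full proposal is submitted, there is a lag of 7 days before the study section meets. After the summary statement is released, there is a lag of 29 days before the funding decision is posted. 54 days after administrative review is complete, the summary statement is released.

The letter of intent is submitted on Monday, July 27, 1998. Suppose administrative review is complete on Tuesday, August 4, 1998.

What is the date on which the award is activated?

Wednesday, November 4, 1998

The letter of intent is submitted: Jul 27, 1998.
The full proposal is submitted: Jul 27, 1998 + 5 days = Aug 1, 1998.
The study section meets: Aug 1, 1998 + 7 days = Aug 8, 1998.
Administrative review is complete: Aug 4, 1998.
The summary statement is released: Aug 4, 1998 + 54 days = Sep 27, 1998.
The funding decision is posted: Sep 27, 1998 + 29 days = Oct 26, 1998.
Both prerequisites met — the study section meets (Aug 8, 1998), the funding decision is posted (Oct 26, 1998); the later is Oct 26, 1998.
The award is activated: Oct 26, 1998 + 9 days = Nov 4, 1998.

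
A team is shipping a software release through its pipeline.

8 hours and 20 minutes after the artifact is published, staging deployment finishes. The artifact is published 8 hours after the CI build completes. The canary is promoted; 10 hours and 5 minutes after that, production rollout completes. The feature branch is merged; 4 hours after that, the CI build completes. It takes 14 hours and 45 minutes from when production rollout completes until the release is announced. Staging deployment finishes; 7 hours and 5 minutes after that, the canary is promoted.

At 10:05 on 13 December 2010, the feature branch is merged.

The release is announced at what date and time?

14:20 on 15 December 2010

The feature branch is merged: 10:05 Dec 13, 2010.
The CI build completes: 10:05 Dec 13, 2010 + 4h = 14:05 Dec 13, 2010.
The artifact is published: 14:05 Dec 13, 2010 + 8h = 22:05 Dec 13, 2010.
Staging deployment finishes: 22:05 Dec 13, 2010 + 8h20m = 06:25 Dec 14, 2010.
The canary is promoted: 06:25 Dec 14, 2010 + 7h05m = 13:30 Dec 14, 2010.
Production rollout completes: 13:30 Dec 14, 2010 + 10h05m = 23:35 Dec 14, 2010.
The release is announced: 23:35 Dec 14, 2010 + 14h45m = 14:20 Dec 15, 2010.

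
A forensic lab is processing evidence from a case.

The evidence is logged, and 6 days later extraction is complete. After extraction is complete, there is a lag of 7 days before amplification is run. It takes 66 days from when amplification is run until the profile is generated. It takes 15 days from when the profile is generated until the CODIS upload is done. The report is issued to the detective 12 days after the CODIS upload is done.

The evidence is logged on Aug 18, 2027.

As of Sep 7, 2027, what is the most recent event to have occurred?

Amplification is run

The evidence is logged: Aug 18, 2027.
Extraction is complete: Aug 18, 2027 + 6 days = Aug 24, 2027.
Amplification is run: Aug 24, 2027 + 7 days = Aug 31, 2027.
The profile is generated: Aug 31, 2027 + 66 days = Nov 5, 2027.
The CODIS upload is done: Nov 5, 2027 + 15 days = Nov 20, 2027.
The report is issued to the detective: Nov 20, 2027 + 12 days = Dec 2, 2027.
Sep 7, 2027 falls between when amplification is run (Aug 31, 2027) and when the profile is generated (Nov 5, 2027).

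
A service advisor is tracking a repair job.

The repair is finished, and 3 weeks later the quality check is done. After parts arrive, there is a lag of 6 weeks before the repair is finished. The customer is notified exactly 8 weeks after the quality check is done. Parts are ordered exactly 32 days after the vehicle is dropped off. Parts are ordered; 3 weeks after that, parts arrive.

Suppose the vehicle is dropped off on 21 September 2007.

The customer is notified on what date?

11 March 2008

The vehicle is dropped off: Sep 21, 2007.
Parts are ordered: Sep 21, 2007 + 32 days = Oct 23, 2007.
Parts arrive: Oct 23, 2007 + 3 weeks = Nov 13, 2007.
The repair is finished: Nov 13, 2007 + 6 weeks = Dec 25, 2007.
The quality check is done: Dec 25, 2007 + 3 weeks = Jan 15, 2008.
The customer is notified: Jan 15, 2008 + 8 weeks = Mar 11, 2008.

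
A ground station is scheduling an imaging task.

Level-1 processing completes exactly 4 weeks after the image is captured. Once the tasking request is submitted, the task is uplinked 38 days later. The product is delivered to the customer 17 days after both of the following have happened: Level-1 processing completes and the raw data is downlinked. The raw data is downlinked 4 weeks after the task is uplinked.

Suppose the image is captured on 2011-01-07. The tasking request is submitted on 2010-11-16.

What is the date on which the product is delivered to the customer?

2011-02-21

The image is captured: Jan 7, 2011.
Level-1 processing completes: Jan 7, 2011 + 4 weeks = Feb 4, 2011.
The tasking request is submitted: Nov 16, 2010.
The task is uplinked: Nov 16, 2010 + 38 days = Dec 24, 2010.
The raw data is downlinked: Dec 24, 2010 + 4 weeks = Jan 21, 2011.
Both prerequisites met — Level-1 processing completes (Feb 4, 2011), the raw data is downlinked (Jan 21, 2011); the later is Feb 4, 2011.
The product is delivered to the customer: Feb 4, 2011 + 17 days = Feb 21, 2011.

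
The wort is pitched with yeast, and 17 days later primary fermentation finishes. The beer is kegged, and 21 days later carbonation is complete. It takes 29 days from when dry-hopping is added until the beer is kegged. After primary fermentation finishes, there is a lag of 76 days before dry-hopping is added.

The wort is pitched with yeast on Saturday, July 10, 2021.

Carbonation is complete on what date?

The wort is pitched with yeast: Jul 10, 2021.
Primary fermentation finishes: Jul 10, 2021 + 17 days = Jul 27, 2021.
Dry-hopping is added: Jul 27, 2021 + 76 days = Oct 11, 2021.
The beer is kegged: Oct 11, 2021 + 29 days = Nov 9, 2021.
Carbonation is complete: Nov 9, 2021 + 21 days = Nov 30, 2021.

Tuesday, November 30, 2021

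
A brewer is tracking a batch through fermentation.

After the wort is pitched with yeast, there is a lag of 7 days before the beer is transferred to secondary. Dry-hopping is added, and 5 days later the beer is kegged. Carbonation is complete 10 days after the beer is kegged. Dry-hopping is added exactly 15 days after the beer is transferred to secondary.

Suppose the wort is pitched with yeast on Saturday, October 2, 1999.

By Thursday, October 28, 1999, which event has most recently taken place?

Dry-hopping is added

The wort is pitched with yeast: Oct 2, 1999.
The beer is transferred to secondary: Oct 2, 1999 + 7 days = Oct 9, 1999.
Dry-hopping is added: Oct 9, 1999 + 15 days = Oct 24, 1999.
The beer is kegged: Oct 24, 1999 + 5 days = Oct 29, 1999.
Carbonation is complete: Oct 29, 1999 + 10 days = Nov 8, 1999.
Oct 28, 1999 falls between when dry-hopping is added (Oct 24, 1999) and when the beer is kegged (Oct 29, 1999).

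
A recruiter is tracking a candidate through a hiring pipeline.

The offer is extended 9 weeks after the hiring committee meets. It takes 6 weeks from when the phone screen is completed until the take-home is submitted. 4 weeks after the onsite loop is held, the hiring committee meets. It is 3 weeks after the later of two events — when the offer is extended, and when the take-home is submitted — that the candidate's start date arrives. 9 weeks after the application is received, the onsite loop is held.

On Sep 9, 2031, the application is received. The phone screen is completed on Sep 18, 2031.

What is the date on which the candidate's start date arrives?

Mar 2, 2032

The application is received: Sep 9, 2031.
The onsite loop is held: Sep 9, 2031 + 9 weeks = Nov 11, 2031.
The hiring committee meets: Nov 11, 2031 + 4 weeks = Dec 9, 2031.
The offer is extended: Dec 9, 2031 + 9 weeks = Feb 10, 2032.
The phone screen is completed: Sep 18, 2031.
The take-home is submitted: Sep 18, 2031 + 6 weeks = Oct 30, 2031.
Both prerequisites met — the offer is extended (Feb 10, 2032), the take-home is submitted (Oct 30, 2031); the later is Feb 10, 2032.
The candidate's start date arrives: Feb 10, 2032 + 3 weeks = Mar 2, 2032.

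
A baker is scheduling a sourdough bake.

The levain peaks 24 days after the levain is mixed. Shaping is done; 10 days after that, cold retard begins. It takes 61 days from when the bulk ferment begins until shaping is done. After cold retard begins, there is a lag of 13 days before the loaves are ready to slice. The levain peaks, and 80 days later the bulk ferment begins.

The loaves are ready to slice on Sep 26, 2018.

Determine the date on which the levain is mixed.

The loaves are ready to slice: Sep 26, 2018.
Cold retard begins: Sep 26, 2018 − 13 days = Sep 13, 2018.
Shaping is done: Sep 13, 2018 − 10 days = Sep 3, 2018.
The bulk ferment begins: Sep 3, 2018 − 61 days = Jul 4, 2018.
The levain peaks: Jul 4, 2018 − 80 days = Apr 15, 2018.
The levain is mixed: Apr 15, 2018 − 24 days = Mar 22, 2018.

Mar 22, 2018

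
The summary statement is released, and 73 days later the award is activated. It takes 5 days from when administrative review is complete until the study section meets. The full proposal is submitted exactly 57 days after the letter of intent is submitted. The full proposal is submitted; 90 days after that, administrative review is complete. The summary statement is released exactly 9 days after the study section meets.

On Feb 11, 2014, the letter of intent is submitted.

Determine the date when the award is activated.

Oct 3, 2014

The letter of intent is submitted: Feb 11, 2014.
The full proposal is submitted: Feb 11, 2014 + 57 days = Apr 9, 2014.
Administrative review is complete: Apr 9, 2014 + 90 days = Jul 8, 2014.
The study section meets: Jul 8, 2014 + 5 days = Jul 13, 2014.
The summary statement is released: Jul 13, 2014 + 9 days = Jul 22, 2014.
The award is activated: Jul 22, 2014 + 73 days = Oct 3, 2014.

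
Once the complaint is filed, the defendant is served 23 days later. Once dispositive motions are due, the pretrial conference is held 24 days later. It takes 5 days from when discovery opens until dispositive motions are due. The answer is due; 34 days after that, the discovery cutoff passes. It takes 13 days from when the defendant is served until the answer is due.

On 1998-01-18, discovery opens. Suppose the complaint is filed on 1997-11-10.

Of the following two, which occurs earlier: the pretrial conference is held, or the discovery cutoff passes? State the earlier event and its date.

Discovery opens: Jan 18, 1998.
Dispositive motions are due: Jan 18, 1998 + 5 days = Jan 23, 1998.
The pretrial conference is held: Jan 23, 1998 + 24 days = Feb 16, 1998.
The complaint is filed: Nov 10, 1997.
The defendant is served: Nov 10, 1997 + 23 days = Dec 3, 1997.
The answer is due: Dec 3, 1997 + 13 days = Dec 16, 1997.
The discovery cutoff passes: Dec 16, 1997 + 34 days = Jan 19, 1998.
Comparing: the pretrial conference is held on Feb 16, 1998 vs the discovery cutoff passes on Jan 19, 1998. Earlier: the discovery cutoff passes.

The discovery cutoff passes — 1998-01-19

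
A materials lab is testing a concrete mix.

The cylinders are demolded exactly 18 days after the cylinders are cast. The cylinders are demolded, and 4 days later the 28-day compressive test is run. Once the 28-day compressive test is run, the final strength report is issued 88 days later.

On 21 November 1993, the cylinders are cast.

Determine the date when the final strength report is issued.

The cylinders are cast: Nov 21, 1993.
The cylinders are demolded: Nov 21, 1993 + 18 days = Dec 9, 1993.
The 28-day compressive test is run: Dec 9, 1993 + 4 days = Dec 13, 1993.
The final strength report is issued: Dec 13, 1993 + 88 days = Mar 11, 1994.

11 March 1994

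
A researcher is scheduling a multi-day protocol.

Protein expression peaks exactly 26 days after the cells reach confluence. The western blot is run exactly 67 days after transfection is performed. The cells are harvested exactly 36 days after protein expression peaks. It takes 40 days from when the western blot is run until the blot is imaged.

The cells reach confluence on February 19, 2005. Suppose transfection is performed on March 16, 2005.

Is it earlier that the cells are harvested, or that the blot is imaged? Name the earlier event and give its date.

The cells reach confluence: Feb 19, 2005.
Protein expression peaks: Feb 19, 2005 + 26 days = Mar 17, 2005.
The cells are harvested: Mar 17, 2005 + 36 days = Apr 22, 2005.
Transfection is performed: Mar 16, 2005.
The western blot is run: Mar 16, 2005 + 67 days = May 22, 2005.
The blot is imaged: May 22, 2005 + 40 days = Jul 1, 2005.
Comparing: the cells are harvested on Apr 22, 2005 vs the blot is imaged on Jul 1, 2005. Earlier: the cells are harvested.

The cells are harvested — April 22, 2005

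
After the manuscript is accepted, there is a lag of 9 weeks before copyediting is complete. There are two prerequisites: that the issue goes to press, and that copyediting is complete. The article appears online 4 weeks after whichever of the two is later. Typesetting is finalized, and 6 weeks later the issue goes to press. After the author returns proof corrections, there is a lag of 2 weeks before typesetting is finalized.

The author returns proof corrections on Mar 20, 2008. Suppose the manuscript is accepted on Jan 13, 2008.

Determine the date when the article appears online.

The author returns proof corrections: Mar 20, 2008.
Typesetting is finalized: Mar 20, 2008 + 2 weeks = Apr 3, 2008.
The issue goes to press: Apr 3, 2008 + 6 weeks = May 15, 2008.
The manuscript is accepted: Jan 13, 2008.
Copyediting is complete: Jan 13, 2008 + 9 weeks = Mar 16, 2008.
Both prerequisites met — the issue goes to press (May 15, 2008), copyediting is complete (Mar 16, 2008); the later is May 15, 2008.
The article appears online: May 15, 2008 + 4 weeks = Jun 12, 2008.

Jun 12, 2008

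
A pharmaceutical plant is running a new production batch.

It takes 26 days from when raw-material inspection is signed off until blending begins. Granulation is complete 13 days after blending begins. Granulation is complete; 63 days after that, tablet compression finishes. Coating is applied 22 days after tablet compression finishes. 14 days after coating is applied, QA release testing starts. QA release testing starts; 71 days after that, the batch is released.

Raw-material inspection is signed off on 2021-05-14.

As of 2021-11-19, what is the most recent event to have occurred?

Raw-material inspection is signed off: May 14, 2021.
Blending begins: May 14, 2021 + 26 days = Jun 9, 2021.
Granulation is complete: Jun 9, 2021 + 13 days = Jun 22, 2021.
Tablet compression finishes: Jun 22, 2021 + 63 days = Aug 24, 2021.
Coating is applied: Aug 24, 2021 + 22 days = Sep 15, 2021.
QA release testing starts: Sep 15, 2021 + 14 days = Sep 29, 2021.
The batch is released: Sep 29, 2021 + 71 days = Dec 9, 2021.
Nov 19, 2021 falls between when QA release testing starts (Sep 29, 2021) and when the batch is released (Dec 9, 2021).

QA release testing starts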